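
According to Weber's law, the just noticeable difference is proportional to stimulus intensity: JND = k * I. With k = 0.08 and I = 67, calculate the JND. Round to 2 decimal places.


JND = k * I
JND = 0.08 * 67
= 5.36


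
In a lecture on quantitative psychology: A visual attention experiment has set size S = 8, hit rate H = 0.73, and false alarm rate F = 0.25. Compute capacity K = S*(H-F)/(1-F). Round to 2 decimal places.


K = S * (H - F) / (1 - F)
H - F = 0.48
1 - F = 0.75
K = 8 * 0.48 / 0.75
= 5.12


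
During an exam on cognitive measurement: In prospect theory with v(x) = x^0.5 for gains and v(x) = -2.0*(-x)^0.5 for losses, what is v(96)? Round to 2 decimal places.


Since x = 96 >= 0, use v(x) = x^0.5
96^0.5 = 9.798
v(96) = 9.80


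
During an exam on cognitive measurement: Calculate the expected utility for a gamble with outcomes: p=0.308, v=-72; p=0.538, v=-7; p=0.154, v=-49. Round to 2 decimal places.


EU = sum(p_i * v_i)
0.308 * -72 = -22.176
0.538 * -7 = -3.766
0.154 * -49 = -7.546
EU = -22.176 + -3.766 + -7.546
= -33.49


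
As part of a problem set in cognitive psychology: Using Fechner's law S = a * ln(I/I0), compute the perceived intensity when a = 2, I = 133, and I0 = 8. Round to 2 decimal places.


S = 2 * ln(133/8)
I/I0 = 16.625
ln(16.625) = 2.8109
S = 2 * 2.8109
= 5.62


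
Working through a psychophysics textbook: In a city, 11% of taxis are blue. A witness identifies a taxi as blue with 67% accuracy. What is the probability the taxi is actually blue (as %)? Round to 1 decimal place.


P(blue | says blue) = P(says blue | blue)*P(blue) / [P(says blue | blue)*P(blue) + P(says blue | not blue)*P(not blue)]
Numerator = 0.67 * 0.11 = 0.0737
False identification = 0.33 * 0.89 = 0.2937
P = 0.0737 / (0.0737 + 0.2937)
= 0.0737 / 0.3674
As percentage = 20.1


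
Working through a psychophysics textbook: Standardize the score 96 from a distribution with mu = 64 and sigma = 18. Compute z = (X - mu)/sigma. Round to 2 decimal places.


z = (X - mu) / sigma
= (96 - 64) / 18
= 32 / 18
= 1.78


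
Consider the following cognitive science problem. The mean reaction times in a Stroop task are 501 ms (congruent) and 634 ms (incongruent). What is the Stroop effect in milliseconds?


Stroop effect = RT(incongruent) - RT(congruent)
= 634 - 501
= 133 ms


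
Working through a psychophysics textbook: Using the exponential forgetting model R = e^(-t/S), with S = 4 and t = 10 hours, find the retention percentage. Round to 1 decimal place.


R = e^(-t/S)
-t/S = -10/4 = -2.5
R = e^(-2.5) = 0.082085
Percentage = 0.082085 * 100
= 8.2


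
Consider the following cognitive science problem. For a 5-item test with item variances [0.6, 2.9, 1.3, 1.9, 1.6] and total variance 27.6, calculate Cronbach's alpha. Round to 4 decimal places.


alpha = (k/(k-1)) * (1 - sum(s_i^2)/s_total^2)
sum(item variances) = 8.3
k/(k-1) = 5/4 = 1.25
1 - 8.3/27.6 = 1 - 0.300725 = 0.699275
alpha = 1.25 * 0.699275
= 0.8741


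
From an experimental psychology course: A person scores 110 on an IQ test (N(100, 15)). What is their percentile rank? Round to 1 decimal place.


z = (IQ - mean) / SD
z = (110 - 100) / 15 = 0.6667
Percentile = Phi(0.6667) * 100
Phi(0.6667) = 0.747518
= 74.8


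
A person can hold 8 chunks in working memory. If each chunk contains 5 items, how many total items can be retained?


Total items = chunks * items_per_chunk
= 8 * 5
= 40


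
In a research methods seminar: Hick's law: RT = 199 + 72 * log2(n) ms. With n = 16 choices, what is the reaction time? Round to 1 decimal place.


RT = 199 + 72 * log2(16)
log2(16) = 4.0
RT = 199 + 72 * 4.0
= 199 + 288.0
= 487.0 ms


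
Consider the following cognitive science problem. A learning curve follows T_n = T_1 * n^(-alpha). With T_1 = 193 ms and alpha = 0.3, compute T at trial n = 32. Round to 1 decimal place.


T_n = 193 * 32^(-0.3)
32^(-0.3) = 0.353553
T_n = 193 * 0.353553
= 68.2 ms


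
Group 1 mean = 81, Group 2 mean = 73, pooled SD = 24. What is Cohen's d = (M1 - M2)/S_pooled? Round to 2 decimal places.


Cohen's d = (M1 - M2) / S_pooled
= (81 - 73) / 24
= 8 / 24
= 0.33


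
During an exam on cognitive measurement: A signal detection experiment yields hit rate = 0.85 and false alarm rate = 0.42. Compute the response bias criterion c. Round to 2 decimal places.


c = -0.5 * (z(HR) + z(FAR))
z(0.85) = 1.0364
z(0.42) = -0.2019
c = -0.5 * (1.0364 + -0.2019)
= -0.5 * 0.8345
= -0.42


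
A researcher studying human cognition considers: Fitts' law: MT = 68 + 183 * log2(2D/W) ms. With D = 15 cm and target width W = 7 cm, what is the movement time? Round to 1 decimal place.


MT = 68 + 183 * log2(2*15/7)
2D/W = 4.285714
log2(4.285714) = 2.0995
MT = 68 + 183 * 2.0995
= 452.2 ms


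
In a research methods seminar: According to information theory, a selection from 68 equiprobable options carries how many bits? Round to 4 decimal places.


H = log2(n)
H = log2(68)
= 6.0875


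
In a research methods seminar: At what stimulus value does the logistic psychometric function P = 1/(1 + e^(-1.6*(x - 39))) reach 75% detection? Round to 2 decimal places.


At P = 0.75: 0.75 = 1/(1 + e^(-k*(x-x0)))
Solving: e^(-k*(x-x0)) = 1/3
x = x0 + ln(3)/k
ln(3) = 1.0986
x = 39 + 1.0986/1.6
= 39 + 0.6866
= 39.69


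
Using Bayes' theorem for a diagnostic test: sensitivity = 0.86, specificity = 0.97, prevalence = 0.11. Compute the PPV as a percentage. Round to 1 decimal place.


PPV = (sens * prev) / (sens * prev + (1-spec) * (1-prev))
Numerator = 0.86 * 0.11 = 0.0946
P(positive and no disease) = (1 - spec) * (1 - prev) = (1 - 0.97) * (1 - 0.11) = 0.0267
Denominator = 0.0946 + 0.0267 = 0.1213
PPV = 0.0946 / 0.1213 = 0.779885
As percentage = 78.0


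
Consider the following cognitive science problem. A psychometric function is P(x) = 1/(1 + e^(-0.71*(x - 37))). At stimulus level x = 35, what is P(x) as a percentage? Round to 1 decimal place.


P(x) = 1/(1 + e^(-0.71*(35 - 37)))
Exponent = -0.71 * -2 = 1.42
e^(1.42) = 4.13712
P = 1/(1 + 4.13712) = 0.194662
Percentage = 19.5


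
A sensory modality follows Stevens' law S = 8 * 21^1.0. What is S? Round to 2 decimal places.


S = 8 * 21^1.0
21^1.0 = 21.0
S = 8 * 21.0
= 168.00


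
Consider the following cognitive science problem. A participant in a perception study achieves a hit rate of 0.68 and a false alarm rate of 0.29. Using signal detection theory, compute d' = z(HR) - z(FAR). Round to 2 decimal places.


d' = z(HR) - z(FAR)
z(0.68) = 0.4677
z(0.29) = -0.5534
d' = 0.4677 - -0.5534
= 1.02


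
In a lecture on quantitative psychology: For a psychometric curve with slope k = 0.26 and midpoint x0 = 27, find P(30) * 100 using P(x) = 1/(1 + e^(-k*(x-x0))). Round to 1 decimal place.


P(x) = 1/(1 + e^(-0.26*(30 - 27)))
Exponent = -0.26 * 3 = -0.78
e^(-0.78) = 0.458406
P = 1/(1 + 0.458406) = 0.68568
Percentage = 68.6


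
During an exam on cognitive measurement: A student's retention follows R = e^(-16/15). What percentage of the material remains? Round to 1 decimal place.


R = e^(-t/S)
-t/S = -16/15 = -1.066667
R = e^(-1.066667) = 0.344154
Percentage = 0.344154 * 100
= 34.4


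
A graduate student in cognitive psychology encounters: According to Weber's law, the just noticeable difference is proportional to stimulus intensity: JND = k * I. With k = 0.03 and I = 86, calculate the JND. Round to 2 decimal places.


JND = k * I
JND = 0.03 * 86
= 2.58


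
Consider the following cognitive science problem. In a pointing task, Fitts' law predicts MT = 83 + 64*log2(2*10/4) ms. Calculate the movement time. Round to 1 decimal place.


MT = 83 + 64 * log2(2*10/4)
2D/W = 5.0
log2(5.0) = 2.3219
MT = 83 + 64 * 2.3219
= 231.6 ms


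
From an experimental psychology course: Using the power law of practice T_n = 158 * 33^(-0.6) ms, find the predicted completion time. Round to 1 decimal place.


T_n = 158 * 33^(-0.6)
33^(-0.6) = 0.122713
T_n = 158 * 0.122713
= 19.4 ms


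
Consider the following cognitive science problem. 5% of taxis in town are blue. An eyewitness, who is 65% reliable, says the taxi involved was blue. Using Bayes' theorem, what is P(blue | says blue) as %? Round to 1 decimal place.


P(blue | says blue) = P(says blue | blue)*P(blue) / [P(says blue | blue)*P(blue) + P(says blue | not blue)*P(not blue)]
Numerator = 0.65 * 0.05 = 0.0325
False identification = 0.35 * 0.95 = 0.3325
P = 0.0325 / (0.0325 + 0.3325)
= 0.0325 / 0.365
As percentage = 8.9


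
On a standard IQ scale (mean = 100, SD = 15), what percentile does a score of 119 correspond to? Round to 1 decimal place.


z = (IQ - mean) / SD
z = (119 - 100) / 15 = 1.2667
Percentile = Phi(1.2667) * 100
Phi(1.2667) = 0.897369
= 89.7


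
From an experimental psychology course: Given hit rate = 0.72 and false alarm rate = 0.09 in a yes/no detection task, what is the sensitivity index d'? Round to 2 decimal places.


d' = z(HR) - z(FAR)
z(0.72) = 0.5828
z(0.09) = -1.3408
d' = 0.5828 - -1.3408
= 1.92


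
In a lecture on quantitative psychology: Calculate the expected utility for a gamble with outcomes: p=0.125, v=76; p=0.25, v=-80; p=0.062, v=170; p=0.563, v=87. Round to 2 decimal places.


EU = sum(p_i * v_i)
0.125 * 76 = 9.5
0.25 * -80 = -20.0
0.062 * 170 = 10.54
0.563 * 87 = 48.981
EU = 9.5 + -20.0 + 10.54 + 48.981
= 49.02


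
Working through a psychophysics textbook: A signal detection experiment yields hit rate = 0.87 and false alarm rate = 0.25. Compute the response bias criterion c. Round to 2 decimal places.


c = -0.5 * (z(HR) + z(FAR))
z(0.87) = 1.1264
z(0.25) = -0.6745
c = -0.5 * (1.1264 + -0.6745)
= -0.5 * 0.4519
= -0.23


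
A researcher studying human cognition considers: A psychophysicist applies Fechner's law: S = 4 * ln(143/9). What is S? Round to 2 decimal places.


S = 4 * ln(143/9)
I/I0 = 15.888889
ln(15.888889) = 2.7656
S = 4 * 2.7656
= 11.06


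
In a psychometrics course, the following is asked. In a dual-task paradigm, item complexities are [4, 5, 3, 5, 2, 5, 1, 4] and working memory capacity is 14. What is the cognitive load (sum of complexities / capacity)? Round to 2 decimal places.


Total complexity = 4 + 5 + 3 + 5 + 2 + 5 + 1 + 4 = 29
Load = total / capacity = 29 / 14
= 2.07


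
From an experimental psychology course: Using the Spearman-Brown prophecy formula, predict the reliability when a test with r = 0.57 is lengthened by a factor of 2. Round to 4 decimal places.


r_new = n*r / (1 + (n-1)*r)
Numerator = 2 * 0.57 = 1.14
Denominator = 1 + 1 * 0.57 = 1.57
r_new = 1.14 / 1.57
= 0.7261


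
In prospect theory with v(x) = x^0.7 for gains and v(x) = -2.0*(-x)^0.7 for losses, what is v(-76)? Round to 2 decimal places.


Since x = -76 < 0, use v(x) = -lambda*(-x)^alpha
(-x) = 76
76^0.7 = 20.7286
v(-76) = -2.0 * 20.7286
= -41.46


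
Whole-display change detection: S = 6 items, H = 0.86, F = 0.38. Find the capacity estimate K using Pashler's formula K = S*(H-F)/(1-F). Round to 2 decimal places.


K = S * (H - F) / (1 - F)
H - F = 0.48
1 - F = 0.62
K = 6 * 0.48 / 0.62
= 4.65


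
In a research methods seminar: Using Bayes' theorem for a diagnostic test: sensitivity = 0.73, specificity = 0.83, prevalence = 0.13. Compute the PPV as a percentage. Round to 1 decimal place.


PPV = (sens * prev) / (sens * prev + (1-spec) * (1-prev))
Numerator = 0.73 * 0.13 = 0.0949
P(positive and no disease) = (1 - spec) * (1 - prev) = (1 - 0.83) * (1 - 0.13) = 0.1479
Denominator = 0.0949 + 0.1479 = 0.2428
PPV = 0.0949 / 0.2428 = 0.390857
As percentage = 39.1


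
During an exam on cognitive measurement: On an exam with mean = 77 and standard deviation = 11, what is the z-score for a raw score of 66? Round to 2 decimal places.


z = (X - mu) / sigma
= (66 - 77) / 11
= -11 / 11
= -1.00


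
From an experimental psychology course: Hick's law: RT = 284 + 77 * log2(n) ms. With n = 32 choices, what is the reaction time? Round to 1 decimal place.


RT = 284 + 77 * log2(32)
log2(32) = 5.0
RT = 284 + 77 * 5.0
= 284 + 385.0
= 669.0 ms


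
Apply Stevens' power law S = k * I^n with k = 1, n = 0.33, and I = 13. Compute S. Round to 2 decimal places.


S = 1 * 13^0.33
13^0.33 = 2.3313
S = 1 * 2.3313
= 2.33


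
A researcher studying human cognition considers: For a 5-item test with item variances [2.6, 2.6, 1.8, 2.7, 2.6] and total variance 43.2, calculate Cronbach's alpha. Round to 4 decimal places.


alpha = (k/(k-1)) * (1 - sum(s_i^2)/s_total^2)
sum(item variances) = 12.3
k/(k-1) = 5/4 = 1.25
1 - 12.3/43.2 = 1 - 0.284722 = 0.715278
alpha = 1.25 * 0.715278
= 0.8941


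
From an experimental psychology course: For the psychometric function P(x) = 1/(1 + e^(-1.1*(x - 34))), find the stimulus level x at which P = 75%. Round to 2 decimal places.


At P = 0.75: 0.75 = 1/(1 + e^(-k*(x-x0)))
Solving: e^(-k*(x-x0)) = 1/3
x = x0 + ln(3)/k
ln(3) = 1.0986
x = 34 + 1.0986/1.1
= 34 + 0.9987
= 35.00


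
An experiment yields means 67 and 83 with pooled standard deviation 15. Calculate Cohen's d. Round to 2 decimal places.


Cohen's d = (M1 - M2) / S_pooled
= (67 - 83) / 15
= -16 / 15
= -1.07


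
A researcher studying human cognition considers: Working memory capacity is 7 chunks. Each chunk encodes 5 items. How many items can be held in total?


Total items = chunks * items_per_chunk
= 7 * 5
= 35


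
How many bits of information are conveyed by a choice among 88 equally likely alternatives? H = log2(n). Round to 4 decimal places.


H = log2(n)
H = log2(88)
= 6.4594


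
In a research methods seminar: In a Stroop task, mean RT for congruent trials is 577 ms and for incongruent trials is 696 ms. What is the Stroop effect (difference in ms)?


Stroop effect = RT(incongruent) - RT(congruent)
= 696 - 577
= 119 ms


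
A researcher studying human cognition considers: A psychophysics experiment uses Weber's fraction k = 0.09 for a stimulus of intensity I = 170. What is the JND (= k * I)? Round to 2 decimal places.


JND = k * I
JND = 0.09 * 170
= 15.30


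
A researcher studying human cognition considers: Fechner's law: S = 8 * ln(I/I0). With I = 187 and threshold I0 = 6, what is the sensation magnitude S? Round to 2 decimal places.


S = 8 * ln(187/6)
I/I0 = 31.166667
ln(31.166667) = 3.4393
S = 8 * 3.4393
= 27.51


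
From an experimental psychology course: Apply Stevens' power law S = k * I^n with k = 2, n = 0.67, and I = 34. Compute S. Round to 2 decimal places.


S = 2 * 34^0.67
34^0.67 = 10.6192
S = 2 * 10.6192
= 21.24


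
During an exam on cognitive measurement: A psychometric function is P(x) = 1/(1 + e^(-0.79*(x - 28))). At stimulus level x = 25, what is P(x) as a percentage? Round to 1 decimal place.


P(x) = 1/(1 + e^(-0.79*(25 - 28)))
Exponent = -0.79 * -3 = 2.37
e^(2.37) = 10.697392
P = 1/(1 + 10.697392) = 0.085489
Percentage = 8.5


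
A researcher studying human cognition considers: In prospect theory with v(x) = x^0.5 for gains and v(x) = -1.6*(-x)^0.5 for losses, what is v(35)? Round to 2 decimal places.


Since x = 35 >= 0, use v(x) = x^0.5
35^0.5 = 5.9161
v(35) = 5.92


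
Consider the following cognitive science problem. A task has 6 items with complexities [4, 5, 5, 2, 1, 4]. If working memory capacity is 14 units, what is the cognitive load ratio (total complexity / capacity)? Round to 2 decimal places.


Total complexity = 4 + 5 + 5 + 2 + 1 + 4 = 21
Load = total / capacity = 21 / 14
= 1.50


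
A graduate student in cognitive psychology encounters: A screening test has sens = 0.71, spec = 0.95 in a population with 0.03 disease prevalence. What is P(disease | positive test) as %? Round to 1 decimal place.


PPV = (sens * prev) / (sens * prev + (1-spec) * (1-prev))
Numerator = 0.71 * 0.03 = 0.0213
P(positive and no disease) = (1 - spec) * (1 - prev) = (1 - 0.95) * (1 - 0.03) = 0.0485
Denominator = 0.0213 + 0.0485 = 0.0698
PPV = 0.0213 / 0.0698 = 0.305158
As percentage = 30.5


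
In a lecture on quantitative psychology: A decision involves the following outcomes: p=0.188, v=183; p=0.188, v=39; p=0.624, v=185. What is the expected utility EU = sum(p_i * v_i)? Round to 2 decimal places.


EU = sum(p_i * v_i)
0.188 * 183 = 34.404
0.188 * 39 = 7.332
0.624 * 185 = 115.44
EU = 34.404 + 7.332 + 115.44
= 157.18


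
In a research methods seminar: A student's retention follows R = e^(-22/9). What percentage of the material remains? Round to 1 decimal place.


R = e^(-t/S)
-t/S = -22/9 = -2.444444
R = e^(-2.444444) = 0.086774
Percentage = 0.086774 * 100
= 8.7


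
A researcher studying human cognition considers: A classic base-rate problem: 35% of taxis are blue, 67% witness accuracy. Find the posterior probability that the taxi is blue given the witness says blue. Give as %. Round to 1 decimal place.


P(blue | says blue) = P(says blue | blue)*P(blue) / [P(says blue | blue)*P(blue) + P(says blue | not blue)*P(not blue)]
Numerator = 0.67 * 0.35 = 0.2345
False identification = 0.33 * 0.65 = 0.2145
P = 0.2345 / (0.2345 + 0.2145)
= 0.2345 / 0.449
As percentage = 52.2


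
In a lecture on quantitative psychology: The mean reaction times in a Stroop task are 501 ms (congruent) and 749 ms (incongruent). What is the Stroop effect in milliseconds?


Stroop effect = RT(incongruent) - RT(congruent)
= 749 - 501
= 248 ms


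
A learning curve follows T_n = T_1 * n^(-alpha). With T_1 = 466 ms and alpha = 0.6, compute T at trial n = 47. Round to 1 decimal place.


T_n = 466 * 47^(-0.6)
47^(-0.6) = 0.099252
T_n = 466 * 0.099252
= 46.3 ms


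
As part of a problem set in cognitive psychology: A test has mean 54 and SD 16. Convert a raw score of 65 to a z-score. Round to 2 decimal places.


z = (X - mu) / sigma
= (65 - 54) / 16
= 11 / 16
= 0.69


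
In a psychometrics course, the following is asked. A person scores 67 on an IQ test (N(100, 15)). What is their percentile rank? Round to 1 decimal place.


z = (IQ - mean) / SD
z = (67 - 100) / 15 = -2.2
Percentile = Phi(-2.2) * 100
Phi(-2.2) = 0.013903
= 1.4


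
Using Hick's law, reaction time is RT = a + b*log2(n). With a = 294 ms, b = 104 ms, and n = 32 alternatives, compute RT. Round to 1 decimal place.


RT = 294 + 104 * log2(32)
log2(32) = 5.0
RT = 294 + 104 * 5.0
= 294 + 520.0
= 814.0 ms


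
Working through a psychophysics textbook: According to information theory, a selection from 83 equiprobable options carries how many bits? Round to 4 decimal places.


H = log2(n)
H = log2(83)
= 6.3750


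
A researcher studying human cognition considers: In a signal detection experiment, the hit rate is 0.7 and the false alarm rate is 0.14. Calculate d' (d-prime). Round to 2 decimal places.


d' = z(HR) - z(FAR)
z(0.7) = 0.5244
z(0.14) = -1.0803
d' = 0.5244 - -1.0803
= 1.60


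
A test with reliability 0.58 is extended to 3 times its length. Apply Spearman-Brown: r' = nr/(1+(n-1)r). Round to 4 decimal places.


r_new = n*r / (1 + (n-1)*r)
Numerator = 3 * 0.58 = 1.74
Denominator = 1 + 2 * 0.58 = 2.16
r_new = 1.74 / 2.16
= 0.8056


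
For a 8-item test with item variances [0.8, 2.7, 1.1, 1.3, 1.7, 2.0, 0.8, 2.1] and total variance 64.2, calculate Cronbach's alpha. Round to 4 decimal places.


alpha = (k/(k-1)) * (1 - sum(s_i^2)/s_total^2)
sum(item variances) = 12.5
k/(k-1) = 8/7 = 1.142857
1 - 12.5/64.2 = 1 - 0.194704 = 0.805296
alpha = 1.142857 * 0.805296
= 0.9203


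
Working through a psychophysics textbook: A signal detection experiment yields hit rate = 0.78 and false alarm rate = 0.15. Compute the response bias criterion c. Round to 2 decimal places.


c = -0.5 * (z(HR) + z(FAR))
z(0.78) = 0.7722
z(0.15) = -1.0364
c = -0.5 * (0.7722 + -1.0364)
= -0.5 * -0.2642
= 0.13


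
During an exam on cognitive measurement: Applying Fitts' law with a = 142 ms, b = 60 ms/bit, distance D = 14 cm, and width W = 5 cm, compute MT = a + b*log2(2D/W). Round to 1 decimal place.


MT = 142 + 60 * log2(2*14/5)
2D/W = 5.6
log2(5.6) = 2.4854
MT = 142 + 60 * 2.4854
= 291.1 ms


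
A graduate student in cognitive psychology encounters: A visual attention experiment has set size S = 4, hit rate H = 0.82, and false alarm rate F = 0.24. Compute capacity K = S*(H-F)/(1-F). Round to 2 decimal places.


K = S * (H - F) / (1 - F)
H - F = 0.58
1 - F = 0.76
K = 4 * 0.58 / 0.76
= 3.05


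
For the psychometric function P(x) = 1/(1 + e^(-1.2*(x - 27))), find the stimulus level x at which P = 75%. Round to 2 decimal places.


At P = 0.75: 0.75 = 1/(1 + e^(-k*(x-x0)))
Solving: e^(-k*(x-x0)) = 1/3
x = x0 + ln(3)/k
ln(3) = 1.0986
x = 27 + 1.0986/1.2
= 27 + 0.9155
= 27.92


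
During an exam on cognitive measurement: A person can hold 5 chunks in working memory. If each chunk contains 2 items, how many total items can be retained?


Total items = chunks * items_per_chunk
= 5 * 2
= 10


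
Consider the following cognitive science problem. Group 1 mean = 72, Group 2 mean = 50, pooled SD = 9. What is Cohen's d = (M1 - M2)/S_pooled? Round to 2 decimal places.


Cohen's d = (M1 - M2) / S_pooled
= (72 - 50) / 9
= 22 / 9
= 2.44


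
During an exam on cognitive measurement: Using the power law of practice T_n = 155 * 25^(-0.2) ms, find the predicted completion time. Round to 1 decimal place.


T_n = 155 * 25^(-0.2)
25^(-0.2) = 0.525306
T_n = 155 * 0.525306
= 81.4 ms


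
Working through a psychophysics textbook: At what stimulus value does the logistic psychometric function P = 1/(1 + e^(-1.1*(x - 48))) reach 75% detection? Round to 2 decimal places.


At P = 0.75: 0.75 = 1/(1 + e^(-k*(x-x0)))
Solving: e^(-k*(x-x0)) = 1/3
x = x0 + ln(3)/k
ln(3) = 1.0986
x = 48 + 1.0986/1.1
= 48 + 0.9987
= 49.00


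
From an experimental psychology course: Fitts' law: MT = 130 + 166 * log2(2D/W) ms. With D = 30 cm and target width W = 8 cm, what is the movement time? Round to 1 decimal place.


MT = 130 + 166 * log2(2*30/8)
2D/W = 7.5
log2(7.5) = 2.9069
MT = 130 + 166 * 2.9069
= 612.5 ms


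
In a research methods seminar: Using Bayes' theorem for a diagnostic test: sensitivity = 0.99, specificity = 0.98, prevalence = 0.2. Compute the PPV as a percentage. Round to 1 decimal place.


PPV = (sens * prev) / (sens * prev + (1-spec) * (1-prev))
Numerator = 0.99 * 0.2 = 0.198
P(positive and no disease) = (1 - spec) * (1 - prev) = (1 - 0.98) * (1 - 0.2) = 0.016
Denominator = 0.198 + 0.016 = 0.214
PPV = 0.198 / 0.214 = 0.925234
As percentage = 92.5


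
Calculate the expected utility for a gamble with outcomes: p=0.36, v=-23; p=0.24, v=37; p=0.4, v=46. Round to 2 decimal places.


EU = sum(p_i * v_i)
0.36 * -23 = -8.28
0.24 * 37 = 8.88
0.4 * 46 = 18.4
EU = -8.28 + 8.88 + 18.4
= 19.00


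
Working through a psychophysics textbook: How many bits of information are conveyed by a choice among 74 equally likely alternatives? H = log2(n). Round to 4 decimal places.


H = log2(n)
H = log2(74)
= 6.2095


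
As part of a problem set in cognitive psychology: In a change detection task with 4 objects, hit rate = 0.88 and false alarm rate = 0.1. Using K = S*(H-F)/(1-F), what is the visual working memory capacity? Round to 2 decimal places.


K = S * (H - F) / (1 - F)
H - F = 0.78
1 - F = 0.9
K = 4 * 0.78 / 0.9
= 3.47


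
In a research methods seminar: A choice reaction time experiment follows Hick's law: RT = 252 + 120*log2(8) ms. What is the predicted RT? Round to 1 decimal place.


RT = 252 + 120 * log2(8)
log2(8) = 3.0
RT = 252 + 120 * 3.0
= 252 + 360.0
= 612.0 ms


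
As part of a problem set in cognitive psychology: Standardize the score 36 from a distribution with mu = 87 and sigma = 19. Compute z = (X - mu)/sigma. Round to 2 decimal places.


z = (X - mu) / sigma
= (36 - 87) / 19
= -51 / 19
= -2.68


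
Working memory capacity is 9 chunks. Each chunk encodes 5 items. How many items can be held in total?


Total items = chunks * items_per_chunk
= 9 * 5
= 45


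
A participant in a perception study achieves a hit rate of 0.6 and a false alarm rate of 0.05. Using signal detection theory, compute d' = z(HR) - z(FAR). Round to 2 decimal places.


d' = z(HR) - z(FAR)
z(0.6) = 0.2533
z(0.05) = -1.6449
d' = 0.2533 - -1.6449
= 1.90


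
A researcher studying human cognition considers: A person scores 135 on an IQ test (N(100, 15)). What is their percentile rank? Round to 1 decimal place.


z = (IQ - mean) / SD
z = (135 - 100) / 15 = 2.3333
Percentile = Phi(2.3333) * 100
Phi(2.3333) = 0.990184
= 99.0


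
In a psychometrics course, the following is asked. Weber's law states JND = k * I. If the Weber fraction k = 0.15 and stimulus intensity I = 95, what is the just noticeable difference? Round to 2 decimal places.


JND = k * I
JND = 0.15 * 95
= 14.25


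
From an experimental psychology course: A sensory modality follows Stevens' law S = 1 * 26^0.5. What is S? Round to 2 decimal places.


S = 1 * 26^0.5
26^0.5 = 5.099
S = 1 * 5.099
= 5.10


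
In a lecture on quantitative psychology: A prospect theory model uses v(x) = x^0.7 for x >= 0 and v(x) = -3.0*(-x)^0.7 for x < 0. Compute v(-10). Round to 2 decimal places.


Since x = -10 < 0, use v(x) = -lambda*(-x)^alpha
(-x) = 10
10^0.7 = 5.0119
v(-10) = -3.0 * 5.0119
= -15.04


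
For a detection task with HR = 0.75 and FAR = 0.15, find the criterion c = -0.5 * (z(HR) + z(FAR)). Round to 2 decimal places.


c = -0.5 * (z(HR) + z(FAR))
z(0.75) = 0.6745
z(0.15) = -1.0364
c = -0.5 * (0.6745 + -1.0364)
= -0.5 * -0.3619
= 0.18


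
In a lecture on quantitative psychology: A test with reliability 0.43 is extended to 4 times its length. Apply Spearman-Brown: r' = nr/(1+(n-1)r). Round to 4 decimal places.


r_new = n*r / (1 + (n-1)*r)
Numerator = 4 * 0.43 = 1.72
Denominator = 1 + 3 * 0.43 = 2.29
r_new = 1.72 / 2.29
= 0.7511


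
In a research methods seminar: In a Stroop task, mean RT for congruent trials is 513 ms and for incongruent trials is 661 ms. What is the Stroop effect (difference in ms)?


Stroop effect = RT(incongruent) - RT(congruent)
= 661 - 513
= 148 ms


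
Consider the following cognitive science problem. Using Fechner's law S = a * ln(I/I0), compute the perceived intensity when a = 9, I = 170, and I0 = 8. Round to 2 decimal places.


S = 9 * ln(170/8)
I/I0 = 21.25
ln(21.25) = 3.0564
S = 9 * 3.0564
= 27.51


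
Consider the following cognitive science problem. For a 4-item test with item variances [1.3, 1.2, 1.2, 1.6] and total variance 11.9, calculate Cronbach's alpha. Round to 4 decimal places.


alpha = (k/(k-1)) * (1 - sum(s_i^2)/s_total^2)
sum(item variances) = 5.3
k/(k-1) = 4/3 = 1.333333
1 - 5.3/11.9 = 1 - 0.445378 = 0.554622
alpha = 1.333333 * 0.554622
= 0.7395


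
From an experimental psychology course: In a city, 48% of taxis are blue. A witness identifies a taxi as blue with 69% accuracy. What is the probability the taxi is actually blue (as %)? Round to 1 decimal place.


P(blue | says blue) = P(says blue | blue)*P(blue) / [P(says blue | blue)*P(blue) + P(says blue | not blue)*P(not blue)]
Numerator = 0.69 * 0.48 = 0.3312
False identification = 0.31 * 0.52 = 0.1612
P = 0.3312 / (0.3312 + 0.1612)
= 0.3312 / 0.4924
As percentage = 67.3


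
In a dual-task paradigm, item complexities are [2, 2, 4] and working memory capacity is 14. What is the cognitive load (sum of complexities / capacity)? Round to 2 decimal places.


Total complexity = 2 + 2 + 4 = 8
Load = total / capacity = 8 / 14
= 0.57


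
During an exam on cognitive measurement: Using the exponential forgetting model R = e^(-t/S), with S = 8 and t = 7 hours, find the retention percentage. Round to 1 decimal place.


R = e^(-t/S)
-t/S = -7/8 = -0.875
R = e^(-0.875) = 0.416862
Percentage = 0.416862 * 100
= 41.7


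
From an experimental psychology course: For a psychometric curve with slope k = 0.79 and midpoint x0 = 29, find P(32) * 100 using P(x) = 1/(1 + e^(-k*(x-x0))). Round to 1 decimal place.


P(x) = 1/(1 + e^(-0.79*(32 - 29)))
Exponent = -0.79 * 3 = -2.37
e^(-2.37) = 0.093481
P = 1/(1 + 0.093481) = 0.914511
Percentage = 91.5


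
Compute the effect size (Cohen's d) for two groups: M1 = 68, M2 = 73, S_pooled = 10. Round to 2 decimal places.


Cohen's d = (M1 - M2) / S_pooled
= (68 - 73) / 10
= -5 / 10
= -0.50


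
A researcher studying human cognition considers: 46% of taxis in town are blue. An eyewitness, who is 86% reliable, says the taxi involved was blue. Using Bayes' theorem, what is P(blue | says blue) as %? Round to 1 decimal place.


P(blue | says blue) = P(says blue | blue)*P(blue) / [P(says blue | blue)*P(blue) + P(says blue | not blue)*P(not blue)]
Numerator = 0.86 * 0.46 = 0.3956
False identification = 0.14 * 0.54 = 0.0756
P = 0.3956 / (0.3956 + 0.0756)
= 0.3956 / 0.4712
As percentage = 84.0


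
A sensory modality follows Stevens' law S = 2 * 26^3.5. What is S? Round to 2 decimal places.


S = 2 * 26^3.5
26^3.5 = 89620.367
S = 2 * 89620.367
= 179240.73


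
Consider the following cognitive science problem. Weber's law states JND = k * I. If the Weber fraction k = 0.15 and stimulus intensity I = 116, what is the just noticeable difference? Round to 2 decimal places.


JND = k * I
JND = 0.15 * 116
= 17.40


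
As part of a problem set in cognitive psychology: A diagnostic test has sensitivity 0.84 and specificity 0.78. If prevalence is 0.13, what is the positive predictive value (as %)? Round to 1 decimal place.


PPV = (sens * prev) / (sens * prev + (1-spec) * (1-prev))
Numerator = 0.84 * 0.13 = 0.1092
P(positive and no disease) = (1 - spec) * (1 - prev) = (1 - 0.78) * (1 - 0.13) = 0.1914
Denominator = 0.1092 + 0.1914 = 0.3006
PPV = 0.1092 / 0.3006 = 0.363273
As percentage = 36.3


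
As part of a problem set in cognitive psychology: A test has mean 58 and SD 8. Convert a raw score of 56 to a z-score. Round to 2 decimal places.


z = (X - mu) / sigma
= (56 - 58) / 8
= -2 / 8
= -0.25


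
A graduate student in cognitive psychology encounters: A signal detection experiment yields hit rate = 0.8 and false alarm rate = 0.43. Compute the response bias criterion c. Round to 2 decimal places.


c = -0.5 * (z(HR) + z(FAR))
z(0.8) = 0.8416
z(0.43) = -0.1764
c = -0.5 * (0.8416 + -0.1764)
= -0.5 * 0.6652
= -0.33


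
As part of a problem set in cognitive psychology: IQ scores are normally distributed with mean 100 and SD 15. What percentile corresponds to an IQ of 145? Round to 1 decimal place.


z = (IQ - mean) / SD
z = (145 - 100) / 15 = 3.0
Percentile = Phi(3.0) * 100
Phi(3.0) = 0.99865
= 99.9


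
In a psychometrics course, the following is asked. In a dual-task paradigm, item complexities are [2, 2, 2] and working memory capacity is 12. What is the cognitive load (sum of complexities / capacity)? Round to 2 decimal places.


Total complexity = 2 + 2 + 2 = 6
Load = total / capacity = 6 / 12
= 0.50


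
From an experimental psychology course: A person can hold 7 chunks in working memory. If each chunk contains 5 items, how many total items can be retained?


Total items = chunks * items_per_chunk
= 7 * 5
= 35


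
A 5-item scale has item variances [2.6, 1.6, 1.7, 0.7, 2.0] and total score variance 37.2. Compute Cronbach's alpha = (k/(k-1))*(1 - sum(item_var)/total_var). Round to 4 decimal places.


alpha = (k/(k-1)) * (1 - sum(s_i^2)/s_total^2)
sum(item variances) = 8.6
k/(k-1) = 5/4 = 1.25
1 - 8.6/37.2 = 1 - 0.231183 = 0.768817
alpha = 1.25 * 0.768817
= 0.9610


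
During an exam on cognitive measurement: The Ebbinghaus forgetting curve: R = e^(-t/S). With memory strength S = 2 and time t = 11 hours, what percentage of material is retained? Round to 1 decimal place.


R = e^(-t/S)
-t/S = -11/2 = -5.5
R = e^(-5.5) = 0.004087
Percentage = 0.004087 * 100
= 0.4


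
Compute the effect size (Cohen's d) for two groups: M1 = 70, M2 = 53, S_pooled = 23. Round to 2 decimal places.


Cohen's d = (M1 - M2) / S_pooled
= (70 - 53) / 23
= 17 / 23
= 0.74


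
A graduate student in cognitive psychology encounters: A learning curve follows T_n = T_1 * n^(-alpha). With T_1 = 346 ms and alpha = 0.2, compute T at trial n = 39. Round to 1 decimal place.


T_n = 346 * 39^(-0.2)
39^(-0.2) = 0.480604
T_n = 346 * 0.480604
= 166.3 ms


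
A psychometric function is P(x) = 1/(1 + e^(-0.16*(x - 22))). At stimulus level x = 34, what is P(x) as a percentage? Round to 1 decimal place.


P(x) = 1/(1 + e^(-0.16*(34 - 22)))
Exponent = -0.16 * 12 = -1.92
e^(-1.92) = 0.146607
P = 1/(1 + 0.146607) = 0.872138
Percentage = 87.2


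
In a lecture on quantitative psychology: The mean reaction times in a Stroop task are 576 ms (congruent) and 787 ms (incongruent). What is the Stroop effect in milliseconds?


Stroop effect = RT(incongruent) - RT(congruent)
= 787 - 576
= 211 ms


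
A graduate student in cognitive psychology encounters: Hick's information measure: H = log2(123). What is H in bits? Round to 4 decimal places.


H = log2(n)
H = log2(123)
= 6.9425


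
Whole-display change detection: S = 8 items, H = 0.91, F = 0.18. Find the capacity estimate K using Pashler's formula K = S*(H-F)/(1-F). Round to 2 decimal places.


K = S * (H - F) / (1 - F)
H - F = 0.73
1 - F = 0.82
K = 8 * 0.73 / 0.82
= 7.12


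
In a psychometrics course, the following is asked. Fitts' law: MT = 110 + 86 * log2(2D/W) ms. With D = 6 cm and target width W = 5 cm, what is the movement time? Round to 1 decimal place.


MT = 110 + 86 * log2(2*6/5)
2D/W = 2.4
log2(2.4) = 1.263
MT = 110 + 86 * 1.263
= 218.6 ms


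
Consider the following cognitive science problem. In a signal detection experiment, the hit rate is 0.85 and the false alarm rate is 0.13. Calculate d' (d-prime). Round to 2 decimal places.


d' = z(HR) - z(FAR)
z(0.85) = 1.0364
z(0.13) = -1.1264
d' = 1.0364 - -1.1264
= 2.16


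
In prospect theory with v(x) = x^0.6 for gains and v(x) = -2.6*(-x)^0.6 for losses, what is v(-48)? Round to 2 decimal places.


Since x = -48 < 0, use v(x) = -lambda*(-x)^alpha
(-x) = 48
48^0.6 = 10.2034
v(-48) = -2.6 * 10.2034
= -26.53


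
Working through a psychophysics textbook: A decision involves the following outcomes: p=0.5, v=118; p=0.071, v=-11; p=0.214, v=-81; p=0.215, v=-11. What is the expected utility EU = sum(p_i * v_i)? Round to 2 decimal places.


EU = sum(p_i * v_i)
0.5 * 118 = 59.0
0.071 * -11 = -0.781
0.214 * -81 = -17.334
0.215 * -11 = -2.365
EU = 59.0 + -0.781 + -17.334 + -2.365
= 38.52


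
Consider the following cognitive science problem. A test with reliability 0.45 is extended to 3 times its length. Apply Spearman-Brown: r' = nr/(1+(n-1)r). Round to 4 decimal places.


r_new = n*r / (1 + (n-1)*r)
Numerator = 3 * 0.45 = 1.35
Denominator = 1 + 2 * 0.45 = 1.9
r_new = 1.35 / 1.9
= 0.7105


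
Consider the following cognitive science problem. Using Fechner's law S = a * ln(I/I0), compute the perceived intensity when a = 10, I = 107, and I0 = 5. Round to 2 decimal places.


S = 10 * ln(107/5)
I/I0 = 21.4
ln(21.4) = 3.0634
S = 10 * 3.0634
= 30.63


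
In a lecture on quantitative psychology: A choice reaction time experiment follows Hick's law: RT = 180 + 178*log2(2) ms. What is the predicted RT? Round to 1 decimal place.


RT = 180 + 178 * log2(2)
log2(2) = 1.0
RT = 180 + 178 * 1.0
= 180 + 178.0
= 358.0 ms


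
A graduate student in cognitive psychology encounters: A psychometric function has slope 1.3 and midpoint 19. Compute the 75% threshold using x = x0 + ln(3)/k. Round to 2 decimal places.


At P = 0.75: 0.75 = 1/(1 + e^(-k*(x-x0)))
Solving: e^(-k*(x-x0)) = 1/3
x = x0 + ln(3)/k
ln(3) = 1.0986
x = 19 + 1.0986/1.3
= 19 + 0.8451
= 19.85


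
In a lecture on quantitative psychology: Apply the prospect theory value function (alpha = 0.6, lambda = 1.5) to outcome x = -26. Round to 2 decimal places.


Since x = -26 < 0, use v(x) = -lambda*(-x)^alpha
(-x) = 26
26^0.6 = 7.0629
v(-26) = -1.5 * 7.0629
= -10.59


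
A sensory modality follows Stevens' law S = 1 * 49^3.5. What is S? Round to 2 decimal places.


S = 1 * 49^3.5
49^3.5 = 823543.0
S = 1 * 823543.0
= 823543.00


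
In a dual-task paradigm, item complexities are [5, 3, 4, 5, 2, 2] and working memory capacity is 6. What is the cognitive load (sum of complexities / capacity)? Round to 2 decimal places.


Total complexity = 5 + 3 + 4 + 5 + 2 + 2 = 21
Load = total / capacity = 21 / 6
= 3.50


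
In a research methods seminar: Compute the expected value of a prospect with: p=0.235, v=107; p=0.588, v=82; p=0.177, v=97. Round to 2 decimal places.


EU = sum(p_i * v_i)
0.235 * 107 = 25.145
0.588 * 82 = 48.216
0.177 * 97 = 17.169
EU = 25.145 + 48.216 + 17.169
= 90.53


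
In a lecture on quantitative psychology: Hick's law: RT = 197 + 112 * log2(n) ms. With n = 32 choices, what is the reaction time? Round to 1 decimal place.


RT = 197 + 112 * log2(32)
log2(32) = 5.0
RT = 197 + 112 * 5.0
= 197 + 560.0
= 757.0 ms


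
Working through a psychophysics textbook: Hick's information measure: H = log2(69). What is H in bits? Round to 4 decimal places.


H = log2(n)
H = log2(69)
= 6.1085


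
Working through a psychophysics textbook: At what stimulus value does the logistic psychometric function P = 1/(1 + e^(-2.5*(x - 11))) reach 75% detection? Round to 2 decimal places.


At P = 0.75: 0.75 = 1/(1 + e^(-k*(x-x0)))
Solving: e^(-k*(x-x0)) = 1/3
x = x0 + ln(3)/k
ln(3) = 1.0986
x = 11 + 1.0986/2.5
= 11 + 0.4394
= 11.44


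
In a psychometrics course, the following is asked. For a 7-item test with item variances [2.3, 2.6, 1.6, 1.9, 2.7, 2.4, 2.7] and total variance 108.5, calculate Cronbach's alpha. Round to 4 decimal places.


alpha = (k/(k-1)) * (1 - sum(s_i^2)/s_total^2)
sum(item variances) = 16.2
k/(k-1) = 7/6 = 1.166667
1 - 16.2/108.5 = 1 - 0.149309 = 0.850691
alpha = 1.166667 * 0.850691
= 0.9925


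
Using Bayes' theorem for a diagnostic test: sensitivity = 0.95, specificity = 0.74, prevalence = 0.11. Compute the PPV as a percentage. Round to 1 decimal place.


PPV = (sens * prev) / (sens * prev + (1-spec) * (1-prev))
Numerator = 0.95 * 0.11 = 0.1045
P(positive and no disease) = (1 - spec) * (1 - prev) = (1 - 0.74) * (1 - 0.11) = 0.2314
Denominator = 0.1045 + 0.2314 = 0.3359
PPV = 0.1045 / 0.3359 = 0.311104
As percentage = 31.1


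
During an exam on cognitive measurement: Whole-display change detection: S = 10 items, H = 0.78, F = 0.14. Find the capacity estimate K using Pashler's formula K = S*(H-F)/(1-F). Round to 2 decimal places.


K = S * (H - F) / (1 - F)
H - F = 0.64
1 - F = 0.86
K = 10 * 0.64 / 0.86
= 7.44


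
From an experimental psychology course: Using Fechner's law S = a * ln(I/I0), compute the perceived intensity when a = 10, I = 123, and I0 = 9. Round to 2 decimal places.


S = 10 * ln(123/9)
I/I0 = 13.666667
ln(13.666667) = 2.615
S = 10 * 2.615
= 26.15


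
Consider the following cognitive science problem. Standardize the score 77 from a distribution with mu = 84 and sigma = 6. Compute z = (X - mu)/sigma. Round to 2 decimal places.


z = (X - mu) / sigma
= (77 - 84) / 6
= -7 / 6
= -1.17


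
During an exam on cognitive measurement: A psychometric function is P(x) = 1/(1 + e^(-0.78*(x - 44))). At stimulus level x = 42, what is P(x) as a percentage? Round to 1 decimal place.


P(x) = 1/(1 + e^(-0.78*(42 - 44)))
Exponent = -0.78 * -2 = 1.56
e^(1.56) = 4.758821
P = 1/(1 + 4.758821) = 0.173647
Percentage = 17.4


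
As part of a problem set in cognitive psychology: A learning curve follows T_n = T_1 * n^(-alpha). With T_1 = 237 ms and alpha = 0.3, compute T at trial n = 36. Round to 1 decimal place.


T_n = 237 * 36^(-0.3)
36^(-0.3) = 0.341279
T_n = 237 * 0.341279
= 80.9 ms


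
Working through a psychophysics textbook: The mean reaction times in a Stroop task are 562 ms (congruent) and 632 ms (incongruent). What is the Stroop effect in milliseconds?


Stroop effect = RT(incongruent) - RT(congruent)
= 632 - 562
= 70 ms


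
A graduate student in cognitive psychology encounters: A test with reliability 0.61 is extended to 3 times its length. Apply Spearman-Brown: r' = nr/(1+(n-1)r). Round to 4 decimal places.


r_new = n*r / (1 + (n-1)*r)
Numerator = 3 * 0.61 = 1.83
Denominator = 1 + 2 * 0.61 = 2.22
r_new = 1.83 / 2.22
= 0.8243
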